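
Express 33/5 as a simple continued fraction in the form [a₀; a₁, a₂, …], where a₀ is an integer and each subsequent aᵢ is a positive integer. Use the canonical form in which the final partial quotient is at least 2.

[6; 1, 1, 2]

33 ÷ 5 → quotient 6, remainder 3
5 ÷ 3 → quotient 1, remainder 2
3 ÷ 2 → quotient 1, remainder 1
2 ÷ 1 → quotient 2, remainder 0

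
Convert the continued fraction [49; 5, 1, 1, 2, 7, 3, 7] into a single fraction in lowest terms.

a_0 = 49: 49/1
a_1 = 5: 246/5
a_2 = 1: 295/6
a_3 = 1: 541/11
a_4 = 2: 1377/28
a_5 = 7: 10180/207
a_6 = 3: 31917/649
a_7 = 7: 233599/4750

233599/4750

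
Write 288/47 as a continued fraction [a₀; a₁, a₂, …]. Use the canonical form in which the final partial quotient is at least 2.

[6; 7, 1, 5]

288 = 6·47 + 6, so a_0 = 6
47 = 7·6 + 5, so a_1 = 7
6 = 1·5 + 1, so a_2 = 1
5 = 5·1 + 0, so a_3 = 5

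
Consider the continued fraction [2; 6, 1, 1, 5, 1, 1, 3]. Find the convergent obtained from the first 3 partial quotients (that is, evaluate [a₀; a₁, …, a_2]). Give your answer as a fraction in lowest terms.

15/7

Start with 1.
6 + 1/(1/1) = 6 + 1/1 = 7/1
2 + 1/(7/1) = 2 + 1/7 = 15/7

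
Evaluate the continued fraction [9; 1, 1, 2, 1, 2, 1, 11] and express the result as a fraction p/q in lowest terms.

2921/305

a_0 = 9: 9/1
a_1 = 1: 10/1
a_2 = 1: 19/2
a_3 = 2: 48/5
a_4 = 1: 67/7
a_5 = 2: 182/19
a_6 = 1: 249/26
a_7 = 11: 2921/305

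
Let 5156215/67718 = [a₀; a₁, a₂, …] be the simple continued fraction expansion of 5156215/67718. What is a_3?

23

Repeatedly divide and take the remainder:
5156215 = 76·67718 + 9647, so a_0 = 76
67718 = 7·9647 + 189, so a_1 = 7
9647 = 51·189 + 8, so a_2 = 51
189 = 23·8 + 5, so a_3 = 23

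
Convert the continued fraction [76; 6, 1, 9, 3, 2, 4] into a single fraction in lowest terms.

a_0 = 76: 76/1
a_1 = 6: 457/6
a_2 = 1: 533/7
a_3 = 9: 5254/69
a_4 = 3: 16295/214
a_5 = 2: 37844/497
a_6 = 4: 167671/2202

167671/2202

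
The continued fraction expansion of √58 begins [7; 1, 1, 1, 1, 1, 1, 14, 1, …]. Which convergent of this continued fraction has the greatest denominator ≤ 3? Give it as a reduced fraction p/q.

23/3

a_0 = 7: 7/1  (≤ bound)
a_1 = 1: 8/1  (≤ bound)
a_2 = 1: 15/2  (≤ bound)
a_3 = 1: 23/3  (≤ bound)
a_4 = 1: 38/5  (> 3, stop)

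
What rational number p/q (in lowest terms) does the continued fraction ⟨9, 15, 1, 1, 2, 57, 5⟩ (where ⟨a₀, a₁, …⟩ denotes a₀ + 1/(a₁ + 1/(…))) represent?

203607/22463

a_0 = 9: 9/1
a_1 = 15: 136/15
a_2 = 1: 145/16
a_3 = 1: 281/31
a_4 = 2: 707/78
a_5 = 57: 40580/4477
a_6 = 5: 203607/22463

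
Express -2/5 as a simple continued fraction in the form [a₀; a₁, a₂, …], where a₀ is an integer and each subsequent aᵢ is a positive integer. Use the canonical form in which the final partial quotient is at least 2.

⌊-2/5⌋ = -1, remainder 3
⌊5/3⌋ = 1, remainder 2
⌊3/2⌋ = 1, remainder 1
⌊2/1⌋ = 2, remainder 0

[-1; 1, 1, 2]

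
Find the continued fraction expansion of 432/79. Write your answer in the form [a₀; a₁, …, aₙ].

[5; 2, 7, 2, 2]

Repeatedly divide and take the remainder:
432 ÷ 79 → quotient 5, remainder 37
79 ÷ 37 → quotient 2, remainder 5
37 ÷ 5 → quotient 7, remainder 2
5 ÷ 2 → quotient 2, remainder 1
2 ÷ 1 → quotient 2, remainder 0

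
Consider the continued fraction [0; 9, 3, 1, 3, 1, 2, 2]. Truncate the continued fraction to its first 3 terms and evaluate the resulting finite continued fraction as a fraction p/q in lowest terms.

3/28

a_0 = 0: 0/1
a_1 = 9: 1/9
a_2 = 3: 3/28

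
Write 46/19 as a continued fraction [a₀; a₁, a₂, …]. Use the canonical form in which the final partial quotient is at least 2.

[2; 2, 2, 1, 2]

⌊46/19⌋ = 2, remainder 8
⌊19/8⌋ = 2, remainder 3
⌊8/3⌋ = 2, remainder 2
⌊3/2⌋ = 1, remainder 1
⌊2/1⌋ = 2, remainder 0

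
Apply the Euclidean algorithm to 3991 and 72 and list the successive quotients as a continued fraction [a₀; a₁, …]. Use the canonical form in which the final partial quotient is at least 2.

[55; 2, 3, 10]

⌊3991/72⌋ = 55, remainder 31
⌊72/31⌋ = 2, remainder 10
⌊31/10⌋ = 3, remainder 1
⌊10/1⌋ = 10, remainder 0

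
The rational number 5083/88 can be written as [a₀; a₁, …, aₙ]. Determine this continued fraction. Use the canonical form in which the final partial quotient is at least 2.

5083 ÷ 88 → quotient 57, remainder 67
88 ÷ 67 → quotient 1, remainder 21
67 ÷ 21 → quotient 3, remainder 4
21 ÷ 4 → quotient 5, remainder 1
4 ÷ 1 → quotient 4, remainder 0

[57; 1, 3, 5, 4]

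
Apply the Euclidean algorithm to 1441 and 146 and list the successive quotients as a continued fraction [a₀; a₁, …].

[9; 1, 6, 1, 2, 6]

1441 ÷ 146 → quotient 9, remainder 127
146 ÷ 127 → quotient 1, remainder 19
127 ÷ 19 → quotient 6, remainder 13
19 ÷ 13 → quotient 1, remainder 6
13 ÷ 6 → quotient 2, remainder 1
6 ÷ 1 → quotient 6, remainder 0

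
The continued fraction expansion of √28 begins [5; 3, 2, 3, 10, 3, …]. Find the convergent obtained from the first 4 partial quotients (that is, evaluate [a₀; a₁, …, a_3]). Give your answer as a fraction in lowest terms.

Work from the innermost term outward:
Start with 3.
2 + 1/(3/1) = 2 + 1/3 = 7/3
3 + 1/(7/3) = 3 + 3/7 = 24/7
5 + 1/(24/7) = 5 + 7/24 = 127/24

127/24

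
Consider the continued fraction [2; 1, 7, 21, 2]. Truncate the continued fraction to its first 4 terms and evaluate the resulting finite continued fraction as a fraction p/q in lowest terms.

486/169

Work from the innermost term outward:
Start with 21.
7 + 1/(21/1) = 7 + 1/21 = 148/21
1 + 1/(148/21) = 1 + 21/148 = 169/148
2 + 1/(169/148) = 2 + 148/169 = 486/169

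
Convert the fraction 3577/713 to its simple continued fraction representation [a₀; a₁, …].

⌊3577/713⌋ = 5, remainder 12
⌊713/12⌋ = 59, remainder 5
⌊12/5⌋ = 2, remainder 2
⌊5/2⌋ = 2, remainder 1
⌊2/1⌋ = 2, remainder 0

[5; 59, 2, 2, 2]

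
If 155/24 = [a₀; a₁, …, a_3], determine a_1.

2

155 ÷ 24 → quotient 6, remainder 11
24 ÷ 11 → quotient 2, remainder 2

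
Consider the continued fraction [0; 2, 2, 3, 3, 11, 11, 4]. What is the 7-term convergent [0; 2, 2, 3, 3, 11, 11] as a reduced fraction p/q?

2883/7019

Compute successive convergents:
a_0 = 0: 0/1
a_1 = 2: 1/2
a_2 = 2: 2/5
a_3 = 3: 7/17
a_4 = 3: 23/56
a_5 = 11: 260/633
a_6 = 11: 2883/7019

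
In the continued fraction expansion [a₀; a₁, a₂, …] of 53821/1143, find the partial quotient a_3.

53821 = 47·1143 + 100, so a_0 = 47
1143 = 11·100 + 43, so a_1 = 11
100 = 2·43 + 14, so a_2 = 2
43 = 3·14 + 1, so a_3 = 3

3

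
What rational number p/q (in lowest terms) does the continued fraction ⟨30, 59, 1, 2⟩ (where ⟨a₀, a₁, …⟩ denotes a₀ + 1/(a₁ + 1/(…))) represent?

Start with 2.
1 + 1/(2/1) = 1 + 1/2 = 3/2
59 + 1/(3/2) = 59 + 2/3 = 179/3
30 + 1/(179/3) = 30 + 3/179 = 5373/179

5373/179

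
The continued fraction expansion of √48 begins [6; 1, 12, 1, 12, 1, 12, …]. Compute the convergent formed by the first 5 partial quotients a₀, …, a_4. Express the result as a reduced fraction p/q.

Collapse the nested fraction from the inside out:
Start with 12.
1 + 1/(12/1) = 1 + 1/12 = 13/12
12 + 1/(13/12) = 12 + 12/13 = 168/13
1 + 1/(168/13) = 1 + 13/168 = 181/168
6 + 1/(181/168) = 6 + 168/181 = 1254/181

1254/181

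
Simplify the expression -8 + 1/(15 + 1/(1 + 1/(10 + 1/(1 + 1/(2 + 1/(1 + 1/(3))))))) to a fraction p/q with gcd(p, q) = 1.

-22232/2801

Build up convergents one term at a time:
a_0 = -8: -8/1
a_1 = 15: -119/15
a_2 = 1: -127/16
a_3 = 10: -1389/175
a_4 = 1: -1516/191
a_5 = 2: -4421/557
a_6 = 1: -5937/748
a_7 = 3: -22232/2801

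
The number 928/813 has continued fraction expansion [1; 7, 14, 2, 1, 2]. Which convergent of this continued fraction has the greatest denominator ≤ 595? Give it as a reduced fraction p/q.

a_0 = 1: 1/1  (≤ bound)
a_1 = 7: 8/7  (≤ bound)
a_2 = 14: 113/99  (≤ bound)
a_3 = 2: 234/205  (≤ bound)
a_4 = 1: 347/304  (≤ bound)
a_5 = 2: 928/813  (> 595, stop)

347/304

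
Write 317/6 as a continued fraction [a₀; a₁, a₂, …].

[52; 1, 5]

Apply division with remainder until the remainder is 0:
317 ÷ 6 → quotient 52, remainder 5
6 ÷ 5 → quotient 1, remainder 1
5 ÷ 1 → quotient 5, remainder 0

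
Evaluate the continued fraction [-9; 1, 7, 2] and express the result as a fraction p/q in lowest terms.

-138/17

a_0 = -9: -9/1
a_1 = 1: -8/1
a_2 = 7: -65/8
a_3 = 2: -138/17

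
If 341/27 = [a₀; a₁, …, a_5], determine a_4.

Run the Euclidean algorithm, recording each quotient:
⌊341/27⌋ = 12, remainder 17
⌊27/17⌋ = 1, remainder 10
⌊17/10⌋ = 1, remainder 7
⌊10/7⌋ = 1, remainder 3
⌊7/3⌋ = 2, remainder 1

2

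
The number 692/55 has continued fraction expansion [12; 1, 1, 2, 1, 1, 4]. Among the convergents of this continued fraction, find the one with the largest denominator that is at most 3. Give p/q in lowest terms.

a_0 = 12: 12/1  (≤ bound)
a_1 = 1: 13/1  (≤ bound)
a_2 = 1: 25/2  (≤ bound)
a_3 = 2: 63/5  (> 3, stop)

25/2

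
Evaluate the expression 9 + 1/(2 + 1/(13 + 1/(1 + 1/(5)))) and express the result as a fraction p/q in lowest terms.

a_0 = 9: 9/1
a_1 = 2: 19/2
a_2 = 13: 256/27
a_3 = 1: 275/29
a_4 = 5: 1631/172

1631/172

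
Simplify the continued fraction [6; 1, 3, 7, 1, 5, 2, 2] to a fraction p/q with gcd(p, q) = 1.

7001/1036

Start with 2.
2 + 1/(2/1) = 2 + 1/2 = 5/2
5 + 1/(5/2) = 5 + 2/5 = 27/5
1 + 1/(27/5) = 1 + 5/27 = 32/27
7 + 1/(32/27) = 7 + 27/32 = 251/32
3 + 1/(251/32) = 3 + 32/251 = 785/251
1 + 1/(785/251) = 1 + 251/785 = 1036/785
6 + 1/(1036/785) = 6 + 785/1036 = 7001/1036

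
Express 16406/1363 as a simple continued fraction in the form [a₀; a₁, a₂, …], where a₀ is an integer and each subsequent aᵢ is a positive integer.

[12; 27, 3, 1, 5, 2]

16406 ÷ 1363 → quotient 12, remainder 50
1363 ÷ 50 → quotient 27, remainder 13
50 ÷ 13 → quotient 3, remainder 11
13 ÷ 11 → quotient 1, remainder 2
11 ÷ 2 → quotient 5, remainder 1
2 ÷ 1 → quotient 2, remainder 0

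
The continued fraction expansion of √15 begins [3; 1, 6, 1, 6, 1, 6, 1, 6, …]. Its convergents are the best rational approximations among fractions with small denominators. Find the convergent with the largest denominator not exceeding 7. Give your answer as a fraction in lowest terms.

a_0 = 3: 3/1  (≤ bound)
a_1 = 1: 4/1  (≤ bound)
a_2 = 6: 27/7  (≤ bound)
a_3 = 1: 31/8  (> 7, stop)

27/7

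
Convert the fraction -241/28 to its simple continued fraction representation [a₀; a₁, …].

Repeatedly divide and take the remainder:
-241 ÷ 28 → quotient -9, remainder 11
28 ÷ 11 → quotient 2, remainder 6
11 ÷ 6 → quotient 1, remainder 5
6 ÷ 5 → quotient 1, remainder 1
5 ÷ 1 → quotient 5, remainder 0

[-9; 2, 1, 1, 5]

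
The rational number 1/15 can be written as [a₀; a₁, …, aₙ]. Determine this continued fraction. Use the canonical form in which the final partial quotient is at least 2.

Run the Euclidean algorithm, recording each quotient:
1 = 0·15 + 1, so a_0 = 0
15 = 15·1 + 0, so a_1 = 15

[0; 15]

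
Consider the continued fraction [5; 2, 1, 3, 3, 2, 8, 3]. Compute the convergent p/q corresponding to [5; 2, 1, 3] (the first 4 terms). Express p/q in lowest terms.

Start with 3.
1 + 1/(3/1) = 1 + 1/3 = 4/3
2 + 1/(4/3) = 2 + 3/4 = 11/4
5 + 1/(11/4) = 5 + 4/11 = 59/11

59/11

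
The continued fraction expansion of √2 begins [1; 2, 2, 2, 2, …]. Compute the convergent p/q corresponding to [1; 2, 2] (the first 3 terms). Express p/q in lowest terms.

7/5

Build up convergents one term at a time:
a_0 = 1: 1/1
a_1 = 2: 3/2
a_2 = 2: 7/5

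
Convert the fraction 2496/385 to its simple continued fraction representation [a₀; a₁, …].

Repeatedly divide and take the remainder:
2496 ÷ 385 → quotient 6, remainder 186
385 ÷ 186 → quotient 2, remainder 13
186 ÷ 13 → quotient 14, remainder 4
13 ÷ 4 → quotient 3, remainder 1
4 ÷ 1 → quotient 4, remainder 0

[6; 2, 14, 3, 4]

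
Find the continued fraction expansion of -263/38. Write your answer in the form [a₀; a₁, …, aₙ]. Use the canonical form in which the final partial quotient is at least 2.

[-7; 12, 1, 2]

-263 ÷ 38 → quotient -7, remainder 3
38 ÷ 3 → quotient 12, remainder 2
3 ÷ 2 → quotient 1, remainder 1
2 ÷ 1 → quotient 2, remainder 0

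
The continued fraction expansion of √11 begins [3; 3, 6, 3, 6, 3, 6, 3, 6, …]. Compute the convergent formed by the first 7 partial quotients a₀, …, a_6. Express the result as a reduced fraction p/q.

25077/7561

a_0 = 3: 3/1
a_1 = 3: 10/3
a_2 = 6: 63/19
a_3 = 3: 199/60
a_4 = 6: 1257/379
a_5 = 3: 3970/1197
a_6 = 6: 25077/7561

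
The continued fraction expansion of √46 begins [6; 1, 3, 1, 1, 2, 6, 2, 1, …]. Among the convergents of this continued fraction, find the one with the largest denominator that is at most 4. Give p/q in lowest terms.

27/4

List convergents until the denominator exceeds the bound:
a_0 = 6: 6/1  (≤ bound)
a_1 = 1: 7/1  (≤ bound)
a_2 = 3: 27/4  (≤ bound)
a_3 = 1: 34/5  (> 4, stop)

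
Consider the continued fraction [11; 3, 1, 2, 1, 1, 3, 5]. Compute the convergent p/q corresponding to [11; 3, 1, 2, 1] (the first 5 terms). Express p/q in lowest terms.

169/15

Collapse the nested fraction from the inside out:
Start with 1.
2 + 1/(1/1) = 2 + 1/1 = 3/1
1 + 1/(3/1) = 1 + 1/3 = 4/3
3 + 1/(4/3) = 3 + 3/4 = 15/4
11 + 1/(15/4) = 11 + 4/15 = 169/15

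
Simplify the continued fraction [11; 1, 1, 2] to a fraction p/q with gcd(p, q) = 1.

Work from the innermost term outward:
Start with 2.
1 + 1/(2/1) = 1 + 1/2 = 3/2
1 + 1/(3/2) = 1 + 2/3 = 5/3
11 + 1/(5/3) = 11 + 3/5 = 58/5

58/5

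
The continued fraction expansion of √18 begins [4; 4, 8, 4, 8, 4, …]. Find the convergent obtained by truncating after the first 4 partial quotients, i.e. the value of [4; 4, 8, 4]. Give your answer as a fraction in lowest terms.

Start with 4.
8 + 1/(4/1) = 8 + 1/4 = 33/4
4 + 1/(33/4) = 4 + 4/33 = 136/33
4 + 1/(136/33) = 4 + 33/136 = 577/136

577/136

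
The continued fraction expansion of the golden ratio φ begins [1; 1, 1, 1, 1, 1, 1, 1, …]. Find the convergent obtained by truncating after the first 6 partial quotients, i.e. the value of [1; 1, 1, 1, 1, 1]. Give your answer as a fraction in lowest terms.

a_0 = 1: 1/1
a_1 = 1: 2/1
a_2 = 1: 3/2
a_3 = 1: 5/3
a_4 = 1: 8/5
a_5 = 1: 13/8

13/8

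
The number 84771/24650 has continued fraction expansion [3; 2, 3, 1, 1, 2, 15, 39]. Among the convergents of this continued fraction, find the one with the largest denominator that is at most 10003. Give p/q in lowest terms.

2170/631

List convergents until the denominator exceeds the bound:
a_0 = 3: 3/1  (≤ bound)
a_1 = 2: 7/2  (≤ bound)
a_2 = 3: 24/7  (≤ bound)
a_3 = 1: 31/9  (≤ bound)
a_4 = 1: 55/16  (≤ bound)
a_5 = 2: 141/41  (≤ bound)
a_6 = 15: 2170/631  (≤ bound)
a_7 = 39: 84771/24650  (> 10003, stop)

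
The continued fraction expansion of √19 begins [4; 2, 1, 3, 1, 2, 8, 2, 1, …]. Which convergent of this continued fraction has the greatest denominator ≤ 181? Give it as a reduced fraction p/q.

a_0 = 4: 4/1  (≤ bound)
a_1 = 2: 9/2  (≤ bound)
a_2 = 1: 13/3  (≤ bound)
a_3 = 3: 48/11  (≤ bound)
a_4 = 1: 61/14  (≤ bound)
a_5 = 2: 170/39  (≤ bound)
a_6 = 8: 1421/326  (> 181, stop)

170/39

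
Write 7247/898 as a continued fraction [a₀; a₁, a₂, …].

⌊7247/898⌋ = 8, remainder 63
⌊898/63⌋ = 14, remainder 16
⌊63/16⌋ = 3, remainder 15
⌊16/15⌋ = 1, remainder 1
⌊15/1⌋ = 15, remainder 0

[8; 14, 3, 1, 15]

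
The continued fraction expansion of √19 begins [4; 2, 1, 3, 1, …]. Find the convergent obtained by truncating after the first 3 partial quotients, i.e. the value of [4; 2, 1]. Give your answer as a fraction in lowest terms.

13/3

a_0 = 4: 4/1
a_1 = 2: 9/2
a_2 = 1: 13/3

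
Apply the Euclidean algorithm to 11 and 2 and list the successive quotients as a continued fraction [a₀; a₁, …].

11 = 5·2 + 1, so a_0 = 5
2 = 2·1 + 0, so a_1 = 2

[5; 2]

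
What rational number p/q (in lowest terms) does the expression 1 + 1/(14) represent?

Start with 14.
1 + 1/(14/1) = 1 + 1/14 = 15/14

15/14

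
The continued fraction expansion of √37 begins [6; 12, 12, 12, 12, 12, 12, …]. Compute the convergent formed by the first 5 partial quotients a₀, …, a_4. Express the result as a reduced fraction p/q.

a_0 = 6: 6/1
a_1 = 12: 73/12
a_2 = 12: 882/145
a_3 = 12: 10657/1752
a_4 = 12: 128766/21169

128766/21169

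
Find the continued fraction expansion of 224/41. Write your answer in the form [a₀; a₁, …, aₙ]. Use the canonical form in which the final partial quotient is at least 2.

[5; 2, 6, 3]

⌊224/41⌋ = 5, remainder 19
⌊41/19⌋ = 2, remainder 3
⌊19/3⌋ = 6, remainder 1
⌊3/1⌋ = 3, remainder 0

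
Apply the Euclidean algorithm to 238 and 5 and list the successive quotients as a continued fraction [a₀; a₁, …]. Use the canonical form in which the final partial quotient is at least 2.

[47; 1, 1, 2]

Repeatedly divide and take the remainder:
238 = 47·5 + 3, so a_0 = 47
5 = 1·3 + 2, so a_1 = 1
3 = 1·2 + 1, so a_2 = 1
2 = 2·1 + 0, so a_3 = 2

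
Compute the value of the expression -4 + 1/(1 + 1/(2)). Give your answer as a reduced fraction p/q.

Starting at the tail and folding back:
Start with 2.
1 + 1/(2/1) = 1 + 1/2 = 3/2
-4 + 1/(3/2) = -4 + 2/3 = -10/3

-10/3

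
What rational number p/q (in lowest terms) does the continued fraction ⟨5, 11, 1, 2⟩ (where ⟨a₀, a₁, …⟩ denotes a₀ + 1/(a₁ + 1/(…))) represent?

Start with 2.
1 + 1/(2/1) = 1 + 1/2 = 3/2
11 + 1/(3/2) = 11 + 2/3 = 35/3
5 + 1/(35/3) = 5 + 3/35 = 178/35

178/35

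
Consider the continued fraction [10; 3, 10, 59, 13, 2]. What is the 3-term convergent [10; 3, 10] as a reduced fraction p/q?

320/31

a_0 = 10: 10/1
a_1 = 3: 31/3
a_2 = 10: 320/31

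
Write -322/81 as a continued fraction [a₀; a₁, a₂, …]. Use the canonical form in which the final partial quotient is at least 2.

[-4; 40, 2]

Run the Euclidean algorithm, recording each quotient:
-322 ÷ 81 → quotient -4, remainder 2
81 ÷ 2 → quotient 40, remainder 1
2 ÷ 1 → quotient 2, remainder 0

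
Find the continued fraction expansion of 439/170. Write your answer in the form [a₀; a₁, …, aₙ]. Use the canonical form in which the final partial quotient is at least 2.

⌊439/170⌋ = 2, remainder 99
⌊170/99⌋ = 1, remainder 71
⌊99/71⌋ = 1, remainder 28
⌊71/28⌋ = 2, remainder 15
⌊28/15⌋ = 1, remainder 13
⌊15/13⌋ = 1, remainder 2
⌊13/2⌋ = 6, remainder 1
⌊2/1⌋ = 2, remainder 0

[2; 1, 1, 2, 1, 1, 6, 2]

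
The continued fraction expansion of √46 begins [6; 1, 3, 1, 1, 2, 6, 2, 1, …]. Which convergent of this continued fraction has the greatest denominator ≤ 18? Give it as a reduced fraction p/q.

List convergents until the denominator exceeds the bound:
a_0 = 6: 6/1  (≤ bound)
a_1 = 1: 7/1  (≤ bound)
a_2 = 3: 27/4  (≤ bound)
a_3 = 1: 34/5  (≤ bound)
a_4 = 1: 61/9  (≤ bound)
a_5 = 2: 156/23  (> 18, stop)

61/9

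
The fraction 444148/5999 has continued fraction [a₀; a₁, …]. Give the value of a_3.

444148 = 74·5999 + 222, so a_0 = 74
5999 = 27·222 + 5, so a_1 = 27
222 = 44·5 + 2, so a_2 = 44
5 = 2·2 + 1, so a_3 = 2

2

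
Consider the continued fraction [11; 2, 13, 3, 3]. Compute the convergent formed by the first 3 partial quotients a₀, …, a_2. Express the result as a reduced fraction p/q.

310/27

Collapse the nested fraction from the inside out:
Start with 13.
2 + 1/(13/1) = 2 + 1/13 = 27/13
11 + 1/(27/13) = 11 + 13/27 = 310/27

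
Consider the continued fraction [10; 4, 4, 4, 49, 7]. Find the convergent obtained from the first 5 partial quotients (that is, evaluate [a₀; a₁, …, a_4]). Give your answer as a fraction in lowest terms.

36287/3545

a_0 = 10: 10/1
a_1 = 4: 41/4
a_2 = 4: 174/17
a_3 = 4: 737/72
a_4 = 49: 36287/3545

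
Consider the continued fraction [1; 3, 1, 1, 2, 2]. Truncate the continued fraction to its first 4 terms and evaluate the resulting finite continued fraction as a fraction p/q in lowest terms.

9/7

Collapse the nested fraction from the inside out:
Start with 1.
1 + 1/(1/1) = 1 + 1/1 = 2/1
3 + 1/(2/1) = 3 + 1/2 = 7/2
1 + 1/(7/2) = 1 + 2/7 = 9/7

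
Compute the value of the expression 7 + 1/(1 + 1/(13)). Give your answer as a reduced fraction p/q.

111/14

a_0 = 7: 7/1
a_1 = 1: 8/1
a_2 = 13: 111/14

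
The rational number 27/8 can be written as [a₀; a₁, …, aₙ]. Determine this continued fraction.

[3; 2, 1, 2]

27 = 3·8 + 3, so a_0 = 3
8 = 2·3 + 2, so a_1 = 2
3 = 1·2 + 1, so a_2 = 1
2 = 2·1 + 0, so a_3 = 2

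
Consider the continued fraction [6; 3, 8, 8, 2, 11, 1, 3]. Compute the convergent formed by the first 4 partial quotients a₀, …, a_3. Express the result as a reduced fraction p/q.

1283/203

Compute successive convergents:
a_0 = 6: 6/1
a_1 = 3: 19/3
a_2 = 8: 158/25
a_3 = 8: 1283/203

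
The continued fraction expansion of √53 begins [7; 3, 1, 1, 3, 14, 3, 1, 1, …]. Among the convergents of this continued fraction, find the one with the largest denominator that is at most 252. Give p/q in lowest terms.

a_0 = 7: 7/1  (≤ bound)
a_1 = 3: 22/3  (≤ bound)
a_2 = 1: 29/4  (≤ bound)
a_3 = 1: 51/7  (≤ bound)
a_4 = 3: 182/25  (≤ bound)
a_5 = 14: 2599/357  (> 252, stop)

182/25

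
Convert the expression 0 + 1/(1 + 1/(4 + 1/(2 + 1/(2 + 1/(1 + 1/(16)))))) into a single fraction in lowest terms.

518/635

Start with 16.
1 + 1/(16/1) = 1 + 1/16 = 17/16
2 + 1/(17/16) = 2 + 16/17 = 50/17
2 + 1/(50/17) = 2 + 17/50 = 117/50
4 + 1/(117/50) = 4 + 50/117 = 518/117
1 + 1/(518/117) = 1 + 117/518 = 635/518
0 + 1/(635/518) = 0 + 518/635 = 518/635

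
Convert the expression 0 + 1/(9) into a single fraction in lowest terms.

1/9

Start with 9.
0 + 1/(9/1) = 0 + 1/9 = 1/9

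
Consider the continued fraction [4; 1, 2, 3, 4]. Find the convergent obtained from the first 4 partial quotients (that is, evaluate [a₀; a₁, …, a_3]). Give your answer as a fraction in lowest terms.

47/10

Start with 3.
2 + 1/(3/1) = 2 + 1/3 = 7/3
1 + 1/(7/3) = 1 + 3/7 = 10/7
4 + 1/(10/7) = 4 + 7/10 = 47/10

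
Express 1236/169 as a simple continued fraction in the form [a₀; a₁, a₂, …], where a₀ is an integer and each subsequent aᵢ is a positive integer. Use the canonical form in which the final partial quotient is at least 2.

[7; 3, 5, 3, 3]

1236 = 7·169 + 53, so a_0 = 7
169 = 3·53 + 10, so a_1 = 3
53 = 5·10 + 3, so a_2 = 5
10 = 3·3 + 1, so a_3 = 3
3 = 3·1 + 0, so a_4 = 3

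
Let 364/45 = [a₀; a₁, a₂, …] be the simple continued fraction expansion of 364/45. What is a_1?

11

Repeatedly divide and take the remainder:
⌊364/45⌋ = 8, remainder 4
⌊45/4⌋ = 11, remainder 1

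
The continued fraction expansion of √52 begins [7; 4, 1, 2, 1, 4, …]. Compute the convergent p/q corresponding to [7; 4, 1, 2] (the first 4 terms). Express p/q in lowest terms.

101/14

a_0 = 7: 7/1
a_1 = 4: 29/4
a_2 = 1: 36/5
a_3 = 2: 101/14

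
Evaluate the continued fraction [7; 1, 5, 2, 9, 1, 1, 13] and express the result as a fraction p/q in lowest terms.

Start with 13.
1 + 1/(13/1) = 1 + 1/13 = 14/13
1 + 1/(14/13) = 1 + 13/14 = 27/14
9 + 1/(27/14) = 9 + 14/27 = 257/27
2 + 1/(257/27) = 2 + 27/257 = 541/257
5 + 1/(541/257) = 5 + 257/541 = 2962/541
1 + 1/(2962/541) = 1 + 541/2962 = 3503/2962
7 + 1/(3503/2962) = 7 + 2962/3503 = 27483/3503

27483/3503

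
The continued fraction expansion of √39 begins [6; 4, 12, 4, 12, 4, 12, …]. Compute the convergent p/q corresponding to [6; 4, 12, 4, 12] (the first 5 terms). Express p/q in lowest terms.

Use the convergent recurrence hₖ = aₖ·hₖ₋₁ + hₖ₋₂ (and likewise for the denominators kₖ):
a_0 = 6: 6/1
a_1 = 4: 25/4
a_2 = 12: 306/49
a_3 = 4: 1249/200
a_4 = 12: 15294/2449

15294/2449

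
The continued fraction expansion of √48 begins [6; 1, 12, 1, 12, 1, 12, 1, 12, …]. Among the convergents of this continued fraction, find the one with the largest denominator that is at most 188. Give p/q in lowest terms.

1254/181

a_0 = 6: 6/1  (≤ bound)
a_1 = 1: 7/1  (≤ bound)
a_2 = 12: 90/13  (≤ bound)
a_3 = 1: 97/14  (≤ bound)
a_4 = 12: 1254/181  (≤ bound)
a_5 = 1: 1351/195  (> 188, stop)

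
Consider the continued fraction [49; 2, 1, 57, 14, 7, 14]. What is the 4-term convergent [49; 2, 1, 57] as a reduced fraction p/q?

Use the convergent recurrence hₖ = aₖ·hₖ₋₁ + hₖ₋₂ (and likewise for the denominators kₖ):
a_0 = 49: 49/1
a_1 = 2: 99/2
a_2 = 1: 148/3
a_3 = 57: 8535/173

8535/173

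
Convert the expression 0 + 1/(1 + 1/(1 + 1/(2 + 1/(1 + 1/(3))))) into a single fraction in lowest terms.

15/26

Start with 3.
1 + 1/(3/1) = 1 + 1/3 = 4/3
2 + 1/(4/3) = 2 + 3/4 = 11/4
1 + 1/(11/4) = 1 + 4/11 = 15/11
1 + 1/(15/11) = 1 + 11/15 = 26/15
0 + 1/(26/15) = 0 + 15/26 = 15/26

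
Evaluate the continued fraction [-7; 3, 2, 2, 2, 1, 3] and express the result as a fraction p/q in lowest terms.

Starting at the tail and folding back:
Start with 3.
1 + 1/(3/1) = 1 + 1/3 = 4/3
2 + 1/(4/3) = 2 + 3/4 = 11/4
2 + 1/(11/4) = 2 + 4/11 = 26/11
2 + 1/(26/11) = 2 + 11/26 = 63/26
3 + 1/(63/26) = 3 + 26/63 = 215/63
-7 + 1/(215/63) = -7 + 63/215 = -1442/215

-1442/215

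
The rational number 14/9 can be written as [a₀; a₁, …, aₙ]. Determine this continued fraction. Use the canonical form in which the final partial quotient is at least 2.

14 ÷ 9 → quotient 1, remainder 5
9 ÷ 5 → quotient 1, remainder 4
5 ÷ 4 → quotient 1, remainder 1
4 ÷ 1 → quotient 4, remainder 0

[1; 1, 1, 4]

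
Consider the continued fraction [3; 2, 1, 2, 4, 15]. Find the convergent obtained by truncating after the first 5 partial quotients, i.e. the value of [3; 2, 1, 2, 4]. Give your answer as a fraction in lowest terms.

Start with 4.
2 + 1/(4/1) = 2 + 1/4 = 9/4
1 + 1/(9/4) = 1 + 4/9 = 13/9
2 + 1/(13/9) = 2 + 9/13 = 35/13
3 + 1/(35/13) = 3 + 13/35 = 118/35

118/35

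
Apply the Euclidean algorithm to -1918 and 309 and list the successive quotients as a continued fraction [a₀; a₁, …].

[-7; 1, 3, 1, 4, 1, 4, 2]

⌊-1918/309⌋ = -7, remainder 245
⌊309/245⌋ = 1, remainder 64
⌊245/64⌋ = 3, remainder 53
⌊64/53⌋ = 1, remainder 11
⌊53/11⌋ = 4, remainder 9
⌊11/9⌋ = 1, remainder 2
⌊9/2⌋ = 4, remainder 1
⌊2/1⌋ = 2, remainder 0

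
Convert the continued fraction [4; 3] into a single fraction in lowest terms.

13/3

Build up convergents one term at a time:
a_0 = 4: 4/1
a_1 = 3: 13/3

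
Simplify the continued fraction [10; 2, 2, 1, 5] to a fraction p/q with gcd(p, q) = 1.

417/40

Start with 5.
1 + 1/(5/1) = 1 + 1/5 = 6/5
2 + 1/(6/5) = 2 + 5/6 = 17/6
2 + 1/(17/6) = 2 + 6/17 = 40/17
10 + 1/(40/17) = 10 + 17/40 = 417/40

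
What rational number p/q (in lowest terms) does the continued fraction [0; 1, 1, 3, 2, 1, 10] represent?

Compute successive convergents:
a_0 = 0: 0/1
a_1 = 1: 1/1
a_2 = 1: 1/2
a_3 = 3: 4/7
a_4 = 2: 9/16
a_5 = 1: 13/23
a_6 = 10: 139/246

139/246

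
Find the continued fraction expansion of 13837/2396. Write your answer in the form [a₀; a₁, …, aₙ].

13837 = 5·2396 + 1857, so a_0 = 5
2396 = 1·1857 + 539, so a_1 = 1
1857 = 3·539 + 240, so a_2 = 3
539 = 2·240 + 59, so a_3 = 2
240 = 4·59 + 4, so a_4 = 4
59 = 14·4 + 3, so a_5 = 14
4 = 1·3 + 1, so a_6 = 1
3 = 3·1 + 0, so a_7 = 3

[5; 1, 3, 2, 4, 14, 1, 3]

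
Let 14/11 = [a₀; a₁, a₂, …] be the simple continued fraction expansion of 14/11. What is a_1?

3

Run the Euclidean algorithm, recording each quotient:
14 = 1·11 + 3, so a_0 = 1
11 = 3·3 + 2, so a_1 = 3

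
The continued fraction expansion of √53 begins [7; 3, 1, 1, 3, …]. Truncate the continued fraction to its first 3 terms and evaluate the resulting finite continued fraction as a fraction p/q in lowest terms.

29/4

a_0 = 7: 7/1
a_1 = 3: 22/3
a_2 = 1: 29/4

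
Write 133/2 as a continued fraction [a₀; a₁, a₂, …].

Apply division with remainder until the remainder is 0:
133 = 66·2 + 1, so a_0 = 66
2 = 2·1 + 0, so a_1 = 2

[66; 2]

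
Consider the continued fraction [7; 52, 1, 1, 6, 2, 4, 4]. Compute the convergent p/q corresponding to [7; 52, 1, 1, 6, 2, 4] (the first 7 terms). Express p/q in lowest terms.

Start with 4.
2 + 1/(4/1) = 2 + 1/4 = 9/4
6 + 1/(9/4) = 6 + 4/9 = 58/9
1 + 1/(58/9) = 1 + 9/58 = 67/58
1 + 1/(67/58) = 1 + 58/67 = 125/67
52 + 1/(125/67) = 52 + 67/125 = 6567/125
7 + 1/(6567/125) = 7 + 125/6567 = 46094/6567

46094/6567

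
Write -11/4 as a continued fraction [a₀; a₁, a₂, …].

[-3; 4]

Repeatedly divide and take the remainder:
-11 = -3·4 + 1, so a_0 = -3
4 = 4·1 + 0, so a_1 = 4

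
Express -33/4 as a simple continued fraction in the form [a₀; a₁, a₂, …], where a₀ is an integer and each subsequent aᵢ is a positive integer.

-33 = -9·4 + 3, so a_0 = -9
4 = 1·3 + 1, so a_1 = 1
3 = 3·1 + 0, so a_2 = 3

[-9; 1, 3]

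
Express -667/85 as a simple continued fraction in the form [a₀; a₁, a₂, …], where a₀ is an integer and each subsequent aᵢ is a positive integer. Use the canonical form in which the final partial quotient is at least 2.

Apply division with remainder until the remainder is 0:
⌊-667/85⌋ = -8, remainder 13
⌊85/13⌋ = 6, remainder 7
⌊13/7⌋ = 1, remainder 6
⌊7/6⌋ = 1, remainder 1
⌊6/1⌋ = 6, remainder 0

[-8; 6, 1, 1, 6]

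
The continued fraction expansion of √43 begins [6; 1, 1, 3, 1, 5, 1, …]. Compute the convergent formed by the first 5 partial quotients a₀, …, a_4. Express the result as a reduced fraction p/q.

59/9

Start with 1.
3 + 1/(1/1) = 3 + 1/1 = 4/1
1 + 1/(4/1) = 1 + 1/4 = 5/4
1 + 1/(5/4) = 1 + 4/5 = 9/5
6 + 1/(9/5) = 6 + 5/9 = 59/9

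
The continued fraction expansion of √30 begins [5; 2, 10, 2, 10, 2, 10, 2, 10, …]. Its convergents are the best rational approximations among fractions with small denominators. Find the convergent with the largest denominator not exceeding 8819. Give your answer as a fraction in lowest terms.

5291/966

List convergents until the denominator exceeds the bound:
a_0 = 5: 5/1  (≤ bound)
a_1 = 2: 11/2  (≤ bound)
a_2 = 10: 115/21  (≤ bound)
a_3 = 2: 241/44  (≤ bound)
a_4 = 10: 2525/461  (≤ bound)
a_5 = 2: 5291/966  (≤ bound)
a_6 = 10: 55435/10121  (> 8819, stop)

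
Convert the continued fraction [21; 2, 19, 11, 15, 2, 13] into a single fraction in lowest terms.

3893724/181211

a_0 = 21: 21/1
a_1 = 2: 43/2
a_2 = 19: 838/39
a_3 = 11: 9261/431
a_4 = 15: 139753/6504
a_5 = 2: 288767/13439
a_6 = 13: 3893724/181211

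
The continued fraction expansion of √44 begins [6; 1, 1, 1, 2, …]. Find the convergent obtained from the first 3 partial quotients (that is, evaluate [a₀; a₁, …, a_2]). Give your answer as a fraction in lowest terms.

Use the convergent recurrence hₖ = aₖ·hₖ₋₁ + hₖ₋₂ (and likewise for the denominators kₖ):
a_0 = 6: 6/1
a_1 = 1: 7/1
a_2 = 1: 13/2

13/2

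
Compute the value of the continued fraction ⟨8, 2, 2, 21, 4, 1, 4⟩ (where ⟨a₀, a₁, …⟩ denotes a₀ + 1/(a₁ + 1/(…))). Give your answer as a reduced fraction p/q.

Start with 4.
1 + 1/(4/1) = 1 + 1/4 = 5/4
4 + 1/(5/4) = 4 + 4/5 = 24/5
21 + 1/(24/5) = 21 + 5/24 = 509/24
2 + 1/(509/24) = 2 + 24/509 = 1042/509
2 + 1/(1042/509) = 2 + 509/1042 = 2593/1042
8 + 1/(2593/1042) = 8 + 1042/2593 = 21786/2593

21786/2593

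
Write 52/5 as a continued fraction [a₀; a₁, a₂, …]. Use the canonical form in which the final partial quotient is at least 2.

[10; 2, 2]

⌊52/5⌋ = 10, remainder 2
⌊5/2⌋ = 2, remainder 1
⌊2/1⌋ = 2, remainder 0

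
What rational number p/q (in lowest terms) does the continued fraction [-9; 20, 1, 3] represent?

-743/83

Start with 3.
1 + 1/(3/1) = 1 + 1/3 = 4/3
20 + 1/(4/3) = 20 + 3/4 = 83/4
-9 + 1/(83/4) = -9 + 4/83 = -743/83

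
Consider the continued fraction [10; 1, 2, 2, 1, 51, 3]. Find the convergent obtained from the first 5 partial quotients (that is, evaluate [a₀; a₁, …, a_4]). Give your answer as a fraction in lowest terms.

107/10

Start with 1.
2 + 1/(1/1) = 2 + 1/1 = 3/1
2 + 1/(3/1) = 2 + 1/3 = 7/3
1 + 1/(7/3) = 1 + 3/7 = 10/7
10 + 1/(10/7) = 10 + 7/10 = 107/10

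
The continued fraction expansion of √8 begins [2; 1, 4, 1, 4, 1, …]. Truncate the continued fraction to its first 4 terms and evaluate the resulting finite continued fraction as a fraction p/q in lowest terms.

Work from the innermost term outward:
Start with 1.
4 + 1/(1/1) = 4 + 1/1 = 5/1
1 + 1/(5/1) = 1 + 1/5 = 6/5
2 + 1/(6/5) = 2 + 5/6 = 17/6

17/6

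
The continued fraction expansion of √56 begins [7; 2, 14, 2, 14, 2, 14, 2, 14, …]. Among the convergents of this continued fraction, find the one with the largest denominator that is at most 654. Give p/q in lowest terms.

449/60

a_0 = 7: 7/1  (≤ bound)
a_1 = 2: 15/2  (≤ bound)
a_2 = 14: 217/29  (≤ bound)
a_3 = 2: 449/60  (≤ bound)
a_4 = 14: 6503/869  (> 654, stop)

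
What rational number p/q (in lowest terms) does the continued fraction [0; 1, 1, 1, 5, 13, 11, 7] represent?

a_0 = 0: 0/1
a_1 = 1: 1/1
a_2 = 1: 1/2
a_3 = 1: 2/3
a_4 = 5: 11/17
a_5 = 13: 145/224
a_6 = 11: 1606/2481
a_7 = 7: 11387/17591

11387/17591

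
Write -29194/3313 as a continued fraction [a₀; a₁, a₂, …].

[-9; 5, 3, 6, 1, 4, 1, 4]

Run the Euclidean algorithm, recording each quotient:
-29194 = -9·3313 + 623, so a_0 = -9
3313 = 5·623 + 198, so a_1 = 5
623 = 3·198 + 29, so a_2 = 3
198 = 6·29 + 24, so a_3 = 6
29 = 1·24 + 5, so a_4 = 1
24 = 4·5 + 4, so a_5 = 4
5 = 1·4 + 1, so a_6 = 1
4 = 4·1 + 0, so a_7 = 4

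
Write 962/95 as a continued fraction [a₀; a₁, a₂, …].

[10; 7, 1, 11]

Run the Euclidean algorithm, recording each quotient:
962 ÷ 95 → quotient 10, remainder 12
95 ÷ 12 → quotient 7, remainder 11
12 ÷ 11 → quotient 1, remainder 1
11 ÷ 1 → quotient 11, remainder 0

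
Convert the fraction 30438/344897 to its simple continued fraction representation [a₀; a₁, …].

⌊30438/344897⌋ = 0, remainder 30438
⌊344897/30438⌋ = 11, remainder 10079
⌊30438/10079⌋ = 3, remainder 201
⌊10079/201⌋ = 50, remainder 29
⌊201/29⌋ = 6, remainder 27
⌊29/27⌋ = 1, remainder 2
⌊27/2⌋ = 13, remainder 1
⌊2/1⌋ = 2, remainder 0

[0; 11, 3, 50, 6, 1, 13, 2]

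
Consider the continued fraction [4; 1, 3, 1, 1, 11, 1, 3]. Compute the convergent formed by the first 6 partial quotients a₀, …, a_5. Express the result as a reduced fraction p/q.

a_0 = 4: 4/1
a_1 = 1: 5/1
a_2 = 3: 19/4
a_3 = 1: 24/5
a_4 = 1: 43/9
a_5 = 11: 497/104

497/104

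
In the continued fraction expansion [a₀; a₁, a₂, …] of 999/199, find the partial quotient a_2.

1

999 = 5·199 + 4, so a_0 = 5
199 = 49·4 + 3, so a_1 = 49
4 = 1·3 + 1, so a_2 = 1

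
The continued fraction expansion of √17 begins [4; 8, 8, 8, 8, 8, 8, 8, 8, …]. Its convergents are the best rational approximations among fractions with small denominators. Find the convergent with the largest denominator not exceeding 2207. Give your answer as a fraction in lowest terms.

List convergents until the denominator exceeds the bound:
a_0 = 4: 4/1  (≤ bound)
a_1 = 8: 33/8  (≤ bound)
a_2 = 8: 268/65  (≤ bound)
a_3 = 8: 2177/528  (≤ bound)
a_4 = 8: 17684/4289  (> 2207, stop)

2177/528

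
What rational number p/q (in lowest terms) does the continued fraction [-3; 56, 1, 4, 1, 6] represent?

Use the convergent recurrence hₖ = aₖ·hₖ₋₁ + hₖ₋₂ (and likewise for the denominators kₖ):
a_0 = -3: -3/1
a_1 = 56: -167/56
a_2 = 1: -170/57
a_3 = 4: -847/284
a_4 = 1: -1017/341
a_5 = 6: -6949/2330

-6949/2330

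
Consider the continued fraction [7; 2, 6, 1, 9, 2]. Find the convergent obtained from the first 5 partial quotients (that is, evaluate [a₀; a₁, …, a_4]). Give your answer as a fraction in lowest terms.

Starting at the tail and folding back:
Start with 9.
1 + 1/(9/1) = 1 + 1/9 = 10/9
6 + 1/(10/9) = 6 + 9/10 = 69/10
2 + 1/(69/10) = 2 + 10/69 = 148/69
7 + 1/(148/69) = 7 + 69/148 = 1105/148

1105/148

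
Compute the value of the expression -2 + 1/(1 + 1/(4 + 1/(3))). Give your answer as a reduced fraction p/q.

Start with 3.
4 + 1/(3/1) = 4 + 1/3 = 13/3
1 + 1/(13/3) = 1 + 3/13 = 16/13
-2 + 1/(16/13) = -2 + 13/16 = -19/16

-19/16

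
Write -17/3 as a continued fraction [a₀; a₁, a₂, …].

[-6; 3]

Repeatedly divide and take the remainder:
-17 ÷ 3 → quotient -6, remainder 1
3 ÷ 1 → quotient 3, remainder 0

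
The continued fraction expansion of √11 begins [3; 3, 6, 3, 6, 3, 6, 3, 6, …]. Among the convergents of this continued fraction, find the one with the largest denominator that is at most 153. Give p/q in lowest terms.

199/60

List convergents until the denominator exceeds the bound:
a_0 = 3: 3/1  (≤ bound)
a_1 = 3: 10/3  (≤ bound)
a_2 = 6: 63/19  (≤ bound)
a_3 = 3: 199/60  (≤ bound)
a_4 = 6: 1257/379  (> 153, stop)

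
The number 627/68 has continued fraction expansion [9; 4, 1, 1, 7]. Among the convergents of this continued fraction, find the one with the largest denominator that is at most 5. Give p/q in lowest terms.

46/5

List convergents until the denominator exceeds the bound:
a_0 = 9: 9/1  (≤ bound)
a_1 = 4: 37/4  (≤ bound)
a_2 = 1: 46/5  (≤ bound)
a_3 = 1: 83/9  (> 5, stop)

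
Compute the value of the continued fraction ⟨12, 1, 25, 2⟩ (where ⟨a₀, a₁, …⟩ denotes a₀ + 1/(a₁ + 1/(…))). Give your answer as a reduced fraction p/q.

Use the convergent recurrence hₖ = aₖ·hₖ₋₁ + hₖ₋₂ (and likewise for the denominators kₖ):
a_0 = 12: 12/1
a_1 = 1: 13/1
a_2 = 25: 337/26
a_3 = 2: 687/53

687/53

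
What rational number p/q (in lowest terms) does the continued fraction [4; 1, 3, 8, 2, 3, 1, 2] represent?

Compute successive convergents:
a_0 = 4: 4/1
a_1 = 1: 5/1
a_2 = 3: 19/4
a_3 = 8: 157/33
a_4 = 2: 333/70
a_5 = 3: 1156/243
a_6 = 1: 1489/313
a_7 = 2: 4134/869

4134/869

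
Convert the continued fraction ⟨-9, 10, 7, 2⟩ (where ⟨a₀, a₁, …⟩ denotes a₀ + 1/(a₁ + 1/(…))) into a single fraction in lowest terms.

-1353/152

Compute successive convergents:
a_0 = -9: -9/1
a_1 = 10: -89/10
a_2 = 7: -632/71
a_3 = 2: -1353/152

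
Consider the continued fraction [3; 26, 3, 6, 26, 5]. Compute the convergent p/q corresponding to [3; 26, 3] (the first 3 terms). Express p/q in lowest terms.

a_0 = 3: 3/1
a_1 = 26: 79/26
a_2 = 3: 240/79

240/79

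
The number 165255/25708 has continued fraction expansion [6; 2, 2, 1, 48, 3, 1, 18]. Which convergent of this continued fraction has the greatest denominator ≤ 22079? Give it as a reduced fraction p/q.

8813/1371

a_0 = 6: 6/1  (≤ bound)
a_1 = 2: 13/2  (≤ bound)
a_2 = 2: 32/5  (≤ bound)
a_3 = 1: 45/7  (≤ bound)
a_4 = 48: 2192/341  (≤ bound)
a_5 = 3: 6621/1030  (≤ bound)
a_6 = 1: 8813/1371  (≤ bound)
a_7 = 18: 165255/25708  (> 22079, stop)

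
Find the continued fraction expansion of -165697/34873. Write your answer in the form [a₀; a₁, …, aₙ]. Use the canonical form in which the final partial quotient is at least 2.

[-5; 4, 43, 8, 25]

Apply division with remainder until the remainder is 0:
-165697 ÷ 34873 → quotient -5, remainder 8668
34873 ÷ 8668 → quotient 4, remainder 201
8668 ÷ 201 → quotient 43, remainder 25
201 ÷ 25 → quotient 8, remainder 1
25 ÷ 1 → quotient 25, remainder 0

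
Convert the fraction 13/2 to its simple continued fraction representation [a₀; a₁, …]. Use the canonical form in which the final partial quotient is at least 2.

[6; 2]

Run the Euclidean algorithm, recording each quotient:
13 ÷ 2 → quotient 6, remainder 1
2 ÷ 1 → quotient 2, remainder 0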